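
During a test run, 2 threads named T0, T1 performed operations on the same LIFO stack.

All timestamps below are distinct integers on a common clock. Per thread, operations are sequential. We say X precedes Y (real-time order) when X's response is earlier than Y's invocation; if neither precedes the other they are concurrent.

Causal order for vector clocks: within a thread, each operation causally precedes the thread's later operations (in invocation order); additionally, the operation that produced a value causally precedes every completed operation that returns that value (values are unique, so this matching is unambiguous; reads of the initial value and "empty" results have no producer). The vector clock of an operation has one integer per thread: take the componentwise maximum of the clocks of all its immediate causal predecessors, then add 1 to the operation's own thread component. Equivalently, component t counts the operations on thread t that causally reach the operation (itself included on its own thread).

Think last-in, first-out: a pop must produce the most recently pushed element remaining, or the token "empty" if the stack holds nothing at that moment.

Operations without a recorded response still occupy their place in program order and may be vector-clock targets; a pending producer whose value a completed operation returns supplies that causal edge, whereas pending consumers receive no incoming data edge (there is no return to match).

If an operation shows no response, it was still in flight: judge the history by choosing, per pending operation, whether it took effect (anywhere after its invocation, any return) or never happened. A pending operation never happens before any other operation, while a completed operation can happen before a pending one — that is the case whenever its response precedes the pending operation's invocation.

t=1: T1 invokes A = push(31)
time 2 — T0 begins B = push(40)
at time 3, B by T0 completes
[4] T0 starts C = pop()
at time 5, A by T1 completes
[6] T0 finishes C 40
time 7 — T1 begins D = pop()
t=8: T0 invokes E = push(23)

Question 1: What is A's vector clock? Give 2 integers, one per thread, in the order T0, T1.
no predecessors for A (invoked 1): T1 increments from zero → (0, 1)
no predecessors for B (invoked 2): T0 increments from zero → (1, 0)
from VC(A)=(0, 1), D (invoked 7) maxes components and bumps T1 → (0, 2)
from VC(B)=(1, 0), C (invoked 4) maxes components and bumps T0 → (2, 0)
from VC(C)=(2, 0), E (invoked 8) maxes components and bumps T0 → (3, 0)
target: VC(A) = (0, 1)

(0, 1)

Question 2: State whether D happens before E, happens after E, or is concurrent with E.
D spans [7,…), E spans [8,…)
the intervals overlap in both directions

concurrent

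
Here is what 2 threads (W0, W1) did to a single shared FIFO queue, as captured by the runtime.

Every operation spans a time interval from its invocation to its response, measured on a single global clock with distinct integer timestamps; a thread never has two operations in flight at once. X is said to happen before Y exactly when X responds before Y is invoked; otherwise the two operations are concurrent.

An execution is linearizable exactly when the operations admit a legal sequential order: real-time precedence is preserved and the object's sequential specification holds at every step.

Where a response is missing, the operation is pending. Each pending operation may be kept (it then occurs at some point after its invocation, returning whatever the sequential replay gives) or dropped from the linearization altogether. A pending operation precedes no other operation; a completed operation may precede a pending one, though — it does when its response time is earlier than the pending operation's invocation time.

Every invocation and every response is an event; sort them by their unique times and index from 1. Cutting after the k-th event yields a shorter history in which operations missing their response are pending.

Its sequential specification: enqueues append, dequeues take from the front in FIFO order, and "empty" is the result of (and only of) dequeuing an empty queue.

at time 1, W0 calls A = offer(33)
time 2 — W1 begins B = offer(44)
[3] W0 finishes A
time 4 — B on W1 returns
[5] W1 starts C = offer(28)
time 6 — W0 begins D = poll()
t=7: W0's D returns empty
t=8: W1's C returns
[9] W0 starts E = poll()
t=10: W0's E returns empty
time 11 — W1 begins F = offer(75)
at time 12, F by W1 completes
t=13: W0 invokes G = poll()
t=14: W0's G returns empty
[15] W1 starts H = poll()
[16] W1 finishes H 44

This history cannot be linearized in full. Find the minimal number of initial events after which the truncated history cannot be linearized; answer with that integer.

a valid linearization of events 1..6 exists, for instance A, B:
1. A offer(33), leaving queue <33>
2. B offer(44), leaving queue <33,44>
once event 7 joins (D's response, time 7), exhaustive search finds no witness
every completion of the 1 pending operation (C) was checked; none linearizes
sample order A, B, D (pending dropped) stalls at step 3 — D poll() → empty has no legal effect
sample order B, A, D (pending dropped) stalls at step 3 — D poll() → empty has no legal effect

7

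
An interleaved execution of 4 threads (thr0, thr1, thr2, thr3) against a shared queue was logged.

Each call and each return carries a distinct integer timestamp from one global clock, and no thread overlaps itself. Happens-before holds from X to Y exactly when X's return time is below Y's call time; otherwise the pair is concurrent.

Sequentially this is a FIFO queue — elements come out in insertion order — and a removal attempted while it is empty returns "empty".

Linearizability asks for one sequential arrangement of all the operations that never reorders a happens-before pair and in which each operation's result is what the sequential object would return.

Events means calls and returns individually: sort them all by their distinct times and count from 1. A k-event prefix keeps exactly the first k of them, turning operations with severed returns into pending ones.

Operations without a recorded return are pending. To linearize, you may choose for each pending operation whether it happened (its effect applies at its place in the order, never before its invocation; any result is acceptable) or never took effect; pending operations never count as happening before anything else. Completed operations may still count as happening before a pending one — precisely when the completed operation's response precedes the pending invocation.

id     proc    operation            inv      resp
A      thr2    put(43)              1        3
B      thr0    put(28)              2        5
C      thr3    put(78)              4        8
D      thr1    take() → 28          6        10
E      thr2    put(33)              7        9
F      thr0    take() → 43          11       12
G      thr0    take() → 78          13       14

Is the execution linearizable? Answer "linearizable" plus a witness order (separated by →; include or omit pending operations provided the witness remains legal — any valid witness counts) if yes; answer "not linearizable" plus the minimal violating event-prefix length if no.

1. B put(28), leaving queue <28>
2. A put(43), leaving queue <28,43>
3. C put(78), leaving queue <28,43,78>
4. D take() → 28, leaving queue <43,78>
5. E put(33), leaving queue <43,78,33>
6. F take() → 43, leaving queue <78,33>
7. G take() → 78, leaving queue <33>

linearizable — witness: B → A → C → D → E → F → G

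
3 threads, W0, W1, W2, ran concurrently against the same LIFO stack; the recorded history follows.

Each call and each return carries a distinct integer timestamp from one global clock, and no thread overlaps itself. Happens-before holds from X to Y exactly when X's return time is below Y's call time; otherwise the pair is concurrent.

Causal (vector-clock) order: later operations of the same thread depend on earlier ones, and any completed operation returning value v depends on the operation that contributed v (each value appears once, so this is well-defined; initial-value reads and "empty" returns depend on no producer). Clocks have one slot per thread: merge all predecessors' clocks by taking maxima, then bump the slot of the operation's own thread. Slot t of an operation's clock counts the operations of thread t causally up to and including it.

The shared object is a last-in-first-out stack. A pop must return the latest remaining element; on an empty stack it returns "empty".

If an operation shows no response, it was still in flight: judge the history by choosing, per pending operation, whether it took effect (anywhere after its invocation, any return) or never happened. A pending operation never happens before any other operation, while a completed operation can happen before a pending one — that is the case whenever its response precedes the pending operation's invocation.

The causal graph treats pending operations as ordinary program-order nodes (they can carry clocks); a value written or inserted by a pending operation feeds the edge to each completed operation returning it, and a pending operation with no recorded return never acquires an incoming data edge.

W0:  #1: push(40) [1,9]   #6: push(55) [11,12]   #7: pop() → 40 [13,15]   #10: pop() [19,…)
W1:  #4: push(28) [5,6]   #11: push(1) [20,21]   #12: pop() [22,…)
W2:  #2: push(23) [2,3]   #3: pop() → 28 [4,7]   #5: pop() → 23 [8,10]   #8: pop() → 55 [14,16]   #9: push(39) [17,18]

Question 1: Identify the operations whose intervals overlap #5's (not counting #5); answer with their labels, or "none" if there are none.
#5 spans [8,10]; an op avoiding the whole window 8..10 is ordered, any other is concurrent
#1 [1,9]: concurrent
#2 [2,3]: before
#3 [4,7]: before
#4 [5,6]: before
#6 [11,12]: after
#7 [13,15]: after
#8 [14,16]: after
#9 [17,18]: after
#10 [19,…): after
#11 [20,21]: after
#12 [22,…): after

#1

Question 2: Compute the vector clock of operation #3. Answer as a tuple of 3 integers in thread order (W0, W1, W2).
#2 (invocation 2): nothing precedes it; W2's component alone gives (0, 0, 1)
#4 (invocation 5): nothing precedes it; W1's component alone gives (0, 1, 0)
#1 (invocation 1): nothing precedes it; W0's component alone gives (1, 0, 0)
VC(#11, invoked at 20): max of VC(#4)=(0, 1, 0), then +1 on thread W1 → (0, 2, 0)
VC(#6, invoked at 11): max of VC(#1)=(1, 0, 0), then +1 on thread W0 → (2, 0, 0)
VC(#3, invoked at 4): max of VC(#2)=(0, 0, 1), VC(#4)=(0, 1, 0), then +1 on thread W2 → (0, 1, 2)
VC(#12, invoked at 22): max of VC(#11)=(0, 2, 0), then +1 on thread W1 → (0, 3, 0)
VC(#7, invoked at 13): max of VC(#1)=(1, 0, 0), VC(#6)=(2, 0, 0), then +1 on thread W0 → (3, 0, 0)
VC(#5, invoked at 8): max of VC(#2)=(0, 0, 1), VC(#3)=(0, 1, 2), then +1 on thread W2 → (0, 1, 3)
VC(#10, invoked at 19): max of VC(#7)=(3, 0, 0), then +1 on thread W0 → (4, 0, 0)
VC(#8, invoked at 14): max of VC(#5)=(0, 1, 3), VC(#6)=(2, 0, 0), then +1 on thread W2 → (2, 1, 4)
VC(#9, invoked at 17): max of VC(#8)=(2, 1, 4), then +1 on thread W2 → (2, 1, 5)
target: VC(#3) = (0, 1, 2)

(0, 1, 2)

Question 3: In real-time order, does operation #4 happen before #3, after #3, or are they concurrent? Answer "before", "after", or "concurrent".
#4 spans [5,6], #3 spans [4,7]
the intervals overlap in both directions

concurrent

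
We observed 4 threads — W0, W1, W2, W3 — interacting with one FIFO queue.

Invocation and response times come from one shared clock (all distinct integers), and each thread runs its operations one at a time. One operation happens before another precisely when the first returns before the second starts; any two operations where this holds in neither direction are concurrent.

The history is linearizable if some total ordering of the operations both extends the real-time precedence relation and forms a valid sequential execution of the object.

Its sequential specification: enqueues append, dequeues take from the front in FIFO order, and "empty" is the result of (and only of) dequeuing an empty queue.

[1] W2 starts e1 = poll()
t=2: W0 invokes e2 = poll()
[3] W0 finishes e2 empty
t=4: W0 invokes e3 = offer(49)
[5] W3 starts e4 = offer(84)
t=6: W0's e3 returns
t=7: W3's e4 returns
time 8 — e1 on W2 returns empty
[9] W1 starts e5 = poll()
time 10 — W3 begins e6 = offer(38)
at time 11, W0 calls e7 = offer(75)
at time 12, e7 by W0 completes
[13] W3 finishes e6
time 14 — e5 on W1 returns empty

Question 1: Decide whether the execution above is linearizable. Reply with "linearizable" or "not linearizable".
already the first 14 events (up to e5's response at time 14) admit no linearization; the first 13 still do
the 7 completed operations admit 48 real-time orders; each fails the FIFO queue replay
e.g. e1, e2, e3, e4, e5, e6, e7: illegal at step 5, since e5 poll() → empty cannot apply there
e.g. e1, e2, e3, e4, e5, e7, e6: illegal at step 5, since e5 poll() → empty cannot apply there

not linearizable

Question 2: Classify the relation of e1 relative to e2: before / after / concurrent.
e1 spans [1,8], e2 spans [2,3]
the intervals overlap in both directions

concurrent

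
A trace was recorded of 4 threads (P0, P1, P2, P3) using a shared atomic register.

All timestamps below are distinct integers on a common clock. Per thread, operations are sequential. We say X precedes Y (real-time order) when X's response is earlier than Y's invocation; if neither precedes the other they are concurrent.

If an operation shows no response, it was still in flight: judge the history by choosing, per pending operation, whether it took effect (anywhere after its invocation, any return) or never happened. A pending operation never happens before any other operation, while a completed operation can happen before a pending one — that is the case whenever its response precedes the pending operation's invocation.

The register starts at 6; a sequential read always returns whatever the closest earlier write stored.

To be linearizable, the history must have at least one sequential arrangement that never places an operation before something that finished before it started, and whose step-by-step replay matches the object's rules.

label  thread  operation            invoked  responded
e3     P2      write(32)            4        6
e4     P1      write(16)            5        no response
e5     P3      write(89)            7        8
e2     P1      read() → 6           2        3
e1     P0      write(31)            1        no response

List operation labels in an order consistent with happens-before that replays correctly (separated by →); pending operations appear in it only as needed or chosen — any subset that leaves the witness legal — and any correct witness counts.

after step 1 (e2 read() → 6): value 6
after step 2 (e1 write(31) (pending, included)): value 31
after step 3 (e3 write(32)): value 32
after step 4 (e4 write(16) (pending, included)): value 16
after step 5 (e5 write(89)): value 89

e2 → e1 → e3 → e4 → e5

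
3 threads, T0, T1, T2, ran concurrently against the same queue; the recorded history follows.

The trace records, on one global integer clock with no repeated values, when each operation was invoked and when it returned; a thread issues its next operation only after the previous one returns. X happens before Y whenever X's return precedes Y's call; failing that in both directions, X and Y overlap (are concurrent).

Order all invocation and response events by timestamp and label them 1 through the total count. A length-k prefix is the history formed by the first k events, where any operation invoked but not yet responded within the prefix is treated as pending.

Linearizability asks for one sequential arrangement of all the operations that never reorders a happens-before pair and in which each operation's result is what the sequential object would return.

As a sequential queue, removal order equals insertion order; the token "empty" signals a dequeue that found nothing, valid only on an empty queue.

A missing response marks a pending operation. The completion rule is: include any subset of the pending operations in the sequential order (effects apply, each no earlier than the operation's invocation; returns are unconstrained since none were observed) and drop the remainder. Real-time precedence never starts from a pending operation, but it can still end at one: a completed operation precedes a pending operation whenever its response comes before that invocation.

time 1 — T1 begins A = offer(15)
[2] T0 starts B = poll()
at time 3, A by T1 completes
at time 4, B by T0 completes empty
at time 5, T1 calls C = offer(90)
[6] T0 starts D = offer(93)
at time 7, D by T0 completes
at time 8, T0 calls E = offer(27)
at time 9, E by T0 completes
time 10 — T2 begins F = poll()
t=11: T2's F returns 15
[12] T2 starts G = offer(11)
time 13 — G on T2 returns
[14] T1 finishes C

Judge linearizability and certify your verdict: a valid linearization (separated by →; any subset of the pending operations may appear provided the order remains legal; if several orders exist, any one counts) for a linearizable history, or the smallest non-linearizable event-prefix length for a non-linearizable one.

after step 1 (B poll() → empty): queue <>
after step 2 (A offer(15)): queue <15>
after step 3 (C offer(90)): queue <15,90>
after step 4 (D offer(93)): queue <15,90,93>
after step 5 (E offer(27)): queue <15,90,93,27>
after step 6 (F poll() → 15): queue <90,93,27>
after step 7 (G offer(11)): queue <90,93,27,11>

linearizable — witness: B → A → C → D → E → F → G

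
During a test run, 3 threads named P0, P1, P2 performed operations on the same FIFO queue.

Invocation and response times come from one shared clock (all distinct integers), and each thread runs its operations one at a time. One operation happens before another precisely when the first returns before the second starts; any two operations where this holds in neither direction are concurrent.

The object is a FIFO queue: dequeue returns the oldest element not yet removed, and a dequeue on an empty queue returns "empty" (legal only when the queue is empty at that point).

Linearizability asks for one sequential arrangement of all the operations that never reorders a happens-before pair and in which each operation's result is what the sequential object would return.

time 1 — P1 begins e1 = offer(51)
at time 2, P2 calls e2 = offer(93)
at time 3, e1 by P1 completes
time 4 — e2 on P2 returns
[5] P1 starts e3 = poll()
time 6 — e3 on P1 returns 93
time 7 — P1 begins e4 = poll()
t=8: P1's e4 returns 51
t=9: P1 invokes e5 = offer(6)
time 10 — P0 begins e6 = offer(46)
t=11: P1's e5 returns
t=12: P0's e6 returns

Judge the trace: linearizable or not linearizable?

linearizable

one valid linearization: e2, e1, e3, e4, e5, e6
step 1: e2 offer(93) — queue <93>
step 2: e1 offer(51) — queue <93,51>
step 3: e3 poll() → 93 — queue <51>
step 4: e4 poll() → 51 — queue <>
step 5: e5 offer(6) — queue <6>
step 6: e6 offer(46) — queue <6,46>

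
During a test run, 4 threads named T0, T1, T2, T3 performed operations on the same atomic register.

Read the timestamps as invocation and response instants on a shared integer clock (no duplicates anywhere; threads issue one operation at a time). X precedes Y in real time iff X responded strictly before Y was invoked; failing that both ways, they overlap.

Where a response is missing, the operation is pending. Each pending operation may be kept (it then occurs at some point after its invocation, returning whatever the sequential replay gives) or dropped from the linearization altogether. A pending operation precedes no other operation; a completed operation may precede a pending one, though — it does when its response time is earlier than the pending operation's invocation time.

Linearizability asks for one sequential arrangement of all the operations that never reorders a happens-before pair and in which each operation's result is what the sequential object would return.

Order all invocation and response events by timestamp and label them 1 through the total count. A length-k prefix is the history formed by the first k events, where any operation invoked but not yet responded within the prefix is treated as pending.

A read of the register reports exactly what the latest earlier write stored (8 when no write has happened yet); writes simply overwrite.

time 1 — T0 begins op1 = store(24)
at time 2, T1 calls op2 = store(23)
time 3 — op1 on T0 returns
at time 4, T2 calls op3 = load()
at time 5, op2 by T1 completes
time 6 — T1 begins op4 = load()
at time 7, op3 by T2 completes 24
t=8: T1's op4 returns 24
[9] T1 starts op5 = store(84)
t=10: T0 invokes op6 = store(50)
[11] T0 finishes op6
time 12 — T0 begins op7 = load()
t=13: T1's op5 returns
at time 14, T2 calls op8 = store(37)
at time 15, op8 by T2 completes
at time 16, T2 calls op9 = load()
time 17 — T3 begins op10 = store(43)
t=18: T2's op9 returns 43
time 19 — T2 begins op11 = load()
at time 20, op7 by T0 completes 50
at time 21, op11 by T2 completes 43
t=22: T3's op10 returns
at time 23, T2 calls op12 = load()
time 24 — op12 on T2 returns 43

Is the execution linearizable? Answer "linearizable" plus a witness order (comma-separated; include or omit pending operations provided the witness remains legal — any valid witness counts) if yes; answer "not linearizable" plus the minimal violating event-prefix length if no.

linearizable — witness: op2, op1, op3, op4, op5, op6, op7, op8, op10, op9, op11, op12

1. op2 store(23), leaving value 23
2. op1 store(24), leaving value 24
3. op3 load() → 24, leaving value 24
4. op4 load() → 24, leaving value 24
5. op5 store(84), leaving value 84
6. op6 store(50), leaving value 50
7. op7 load() → 50, leaving value 50
8. op8 store(37), leaving value 37
9. op10 store(43), leaving value 43
10. op9 load() → 43, leaving value 43
11. op11 load() → 43, leaving value 43
12. op12 load() → 43, leaving value 43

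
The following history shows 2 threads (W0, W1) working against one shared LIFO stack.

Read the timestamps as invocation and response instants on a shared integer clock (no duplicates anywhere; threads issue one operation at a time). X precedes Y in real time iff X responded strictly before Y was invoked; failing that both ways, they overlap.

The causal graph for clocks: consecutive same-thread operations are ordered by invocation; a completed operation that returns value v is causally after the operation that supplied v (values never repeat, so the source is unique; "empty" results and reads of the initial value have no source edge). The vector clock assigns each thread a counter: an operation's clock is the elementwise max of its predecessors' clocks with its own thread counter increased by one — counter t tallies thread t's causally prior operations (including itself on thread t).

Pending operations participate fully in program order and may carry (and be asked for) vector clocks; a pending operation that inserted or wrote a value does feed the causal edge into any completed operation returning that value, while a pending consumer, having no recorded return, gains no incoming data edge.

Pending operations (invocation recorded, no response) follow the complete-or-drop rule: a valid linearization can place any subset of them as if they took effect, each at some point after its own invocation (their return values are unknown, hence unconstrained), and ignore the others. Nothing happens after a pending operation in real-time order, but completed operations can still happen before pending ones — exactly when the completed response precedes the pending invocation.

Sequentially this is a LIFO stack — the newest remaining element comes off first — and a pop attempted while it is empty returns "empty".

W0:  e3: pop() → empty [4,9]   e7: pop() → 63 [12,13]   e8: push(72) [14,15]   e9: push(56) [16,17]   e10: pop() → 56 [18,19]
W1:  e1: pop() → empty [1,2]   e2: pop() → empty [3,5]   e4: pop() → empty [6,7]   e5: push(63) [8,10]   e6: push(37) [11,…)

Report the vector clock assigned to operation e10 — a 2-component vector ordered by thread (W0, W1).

(5, 4)

e1 (invocation 1): nothing precedes it; W1's component alone gives (0, 1)
e3 (invocation 4): nothing precedes it; W0's component alone gives (1, 0)
e2 (invocation 3): componentwise max over VC(e1)=(0, 1), +1 at W1, giving (0, 2)
e4 (invocation 6): componentwise max over VC(e2)=(0, 2), +1 at W1, giving (0, 3)
e5 (invocation 8): componentwise max over VC(e4)=(0, 3), +1 at W1, giving (0, 4)
e6 (invocation 11): componentwise max over VC(e5)=(0, 4), +1 at W1, giving (0, 5)
e7 (invocation 12): componentwise max over VC(e3)=(1, 0), VC(e5)=(0, 4), +1 at W0, giving (2, 4)
e8 (invocation 14): componentwise max over VC(e7)=(2, 4), +1 at W0, giving (3, 4)
e9 (invocation 16): componentwise max over VC(e8)=(3, 4), +1 at W0, giving (4, 4)
e10 (invocation 18): componentwise max over VC(e9)=(4, 4), +1 at W0, giving (5, 4)
target: VC(e10) = (5, 4)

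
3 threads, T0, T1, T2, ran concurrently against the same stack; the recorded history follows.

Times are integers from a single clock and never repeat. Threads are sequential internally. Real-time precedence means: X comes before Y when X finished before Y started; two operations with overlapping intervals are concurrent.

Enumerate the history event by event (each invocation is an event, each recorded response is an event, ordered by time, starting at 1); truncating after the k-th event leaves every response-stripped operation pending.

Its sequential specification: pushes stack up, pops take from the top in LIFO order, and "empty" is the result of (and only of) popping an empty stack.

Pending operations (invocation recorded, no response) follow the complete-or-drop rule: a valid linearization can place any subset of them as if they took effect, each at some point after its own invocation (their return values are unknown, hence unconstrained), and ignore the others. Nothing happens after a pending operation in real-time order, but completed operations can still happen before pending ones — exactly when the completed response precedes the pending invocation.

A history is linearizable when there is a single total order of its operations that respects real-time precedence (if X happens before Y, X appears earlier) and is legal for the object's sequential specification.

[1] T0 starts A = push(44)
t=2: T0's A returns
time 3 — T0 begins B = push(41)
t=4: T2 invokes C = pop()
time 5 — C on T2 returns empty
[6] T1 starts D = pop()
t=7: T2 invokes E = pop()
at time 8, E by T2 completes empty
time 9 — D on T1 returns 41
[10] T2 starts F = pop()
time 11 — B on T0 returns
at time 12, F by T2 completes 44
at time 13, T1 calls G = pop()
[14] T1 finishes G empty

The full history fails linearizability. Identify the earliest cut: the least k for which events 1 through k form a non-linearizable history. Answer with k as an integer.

5

events 1..4 are linearizable; a witness order is A:
after step 1 (A push(44)): stack <44>
once event 5 joins (C's response, time 5), exhaustive search finds no witness
every completion of the 1 pending operation (B) was checked; none linearizes
for example A, C (pending dropped) fails at step 2: C pop() → empty is not legal there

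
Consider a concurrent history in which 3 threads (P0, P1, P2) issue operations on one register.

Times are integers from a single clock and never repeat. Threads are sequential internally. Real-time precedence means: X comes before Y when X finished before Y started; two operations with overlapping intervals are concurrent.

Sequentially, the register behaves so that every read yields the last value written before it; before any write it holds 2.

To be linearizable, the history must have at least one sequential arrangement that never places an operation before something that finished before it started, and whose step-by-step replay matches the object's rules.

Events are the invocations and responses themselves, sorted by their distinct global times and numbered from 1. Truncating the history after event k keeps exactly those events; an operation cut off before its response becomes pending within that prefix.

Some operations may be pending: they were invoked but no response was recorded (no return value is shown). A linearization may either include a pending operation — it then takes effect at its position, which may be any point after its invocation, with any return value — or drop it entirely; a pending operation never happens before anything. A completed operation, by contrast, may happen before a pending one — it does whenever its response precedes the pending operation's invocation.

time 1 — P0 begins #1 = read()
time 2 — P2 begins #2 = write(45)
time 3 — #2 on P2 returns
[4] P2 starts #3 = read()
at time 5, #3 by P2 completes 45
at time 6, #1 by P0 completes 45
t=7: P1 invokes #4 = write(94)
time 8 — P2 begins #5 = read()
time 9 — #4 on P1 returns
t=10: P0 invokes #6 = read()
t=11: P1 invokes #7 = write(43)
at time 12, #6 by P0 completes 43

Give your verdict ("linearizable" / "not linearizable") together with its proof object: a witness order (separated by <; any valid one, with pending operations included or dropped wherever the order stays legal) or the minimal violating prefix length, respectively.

linearizable — witness: #2 < #1 < #3 < #4 < #5 < #7 < #6

step 1: #2 write(45) — value 45
step 2: #1 read() → 45 — value 45
step 3: #3 read() → 45 — value 45
step 4: #4 write(94) — value 94
step 5: #5 read() (pending, included) — value 94
step 6: #7 write(43) (pending, included) — value 43
step 7: #6 read() → 43 — value 43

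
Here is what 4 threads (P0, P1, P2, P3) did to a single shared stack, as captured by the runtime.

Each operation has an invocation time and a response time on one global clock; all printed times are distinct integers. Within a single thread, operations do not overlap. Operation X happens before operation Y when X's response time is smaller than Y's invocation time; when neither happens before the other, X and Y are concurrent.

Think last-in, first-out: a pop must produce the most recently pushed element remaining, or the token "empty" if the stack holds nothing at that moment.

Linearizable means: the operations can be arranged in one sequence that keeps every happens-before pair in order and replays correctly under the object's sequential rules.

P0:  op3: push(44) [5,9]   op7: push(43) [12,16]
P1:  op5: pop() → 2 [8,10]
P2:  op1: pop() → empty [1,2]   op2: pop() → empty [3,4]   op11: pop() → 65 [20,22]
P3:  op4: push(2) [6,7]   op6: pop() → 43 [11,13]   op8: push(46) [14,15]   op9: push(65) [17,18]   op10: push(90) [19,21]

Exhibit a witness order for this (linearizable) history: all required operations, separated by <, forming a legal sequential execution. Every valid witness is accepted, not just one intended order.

1. op1 pop() → empty, leaving stack <>
2. op2 pop() → empty, leaving stack <>
3. op3 push(44), leaving stack <44>
4. op4 push(2), leaving stack <44,2>
5. op5 pop() → 2, leaving stack <44>
6. op7 push(43), leaving stack <44,43>
7. op6 pop() → 43, leaving stack <44>
8. op8 push(46), leaving stack <44,46>
9. op9 push(65), leaving stack <44,46,65>
10. op11 pop() → 65, leaving stack <44,46>
11. op10 push(90), leaving stack <44,46,90>

op1 < op2 < op3 < op4 < op5 < op7 < op6 < op8 < op9 < op11 < op10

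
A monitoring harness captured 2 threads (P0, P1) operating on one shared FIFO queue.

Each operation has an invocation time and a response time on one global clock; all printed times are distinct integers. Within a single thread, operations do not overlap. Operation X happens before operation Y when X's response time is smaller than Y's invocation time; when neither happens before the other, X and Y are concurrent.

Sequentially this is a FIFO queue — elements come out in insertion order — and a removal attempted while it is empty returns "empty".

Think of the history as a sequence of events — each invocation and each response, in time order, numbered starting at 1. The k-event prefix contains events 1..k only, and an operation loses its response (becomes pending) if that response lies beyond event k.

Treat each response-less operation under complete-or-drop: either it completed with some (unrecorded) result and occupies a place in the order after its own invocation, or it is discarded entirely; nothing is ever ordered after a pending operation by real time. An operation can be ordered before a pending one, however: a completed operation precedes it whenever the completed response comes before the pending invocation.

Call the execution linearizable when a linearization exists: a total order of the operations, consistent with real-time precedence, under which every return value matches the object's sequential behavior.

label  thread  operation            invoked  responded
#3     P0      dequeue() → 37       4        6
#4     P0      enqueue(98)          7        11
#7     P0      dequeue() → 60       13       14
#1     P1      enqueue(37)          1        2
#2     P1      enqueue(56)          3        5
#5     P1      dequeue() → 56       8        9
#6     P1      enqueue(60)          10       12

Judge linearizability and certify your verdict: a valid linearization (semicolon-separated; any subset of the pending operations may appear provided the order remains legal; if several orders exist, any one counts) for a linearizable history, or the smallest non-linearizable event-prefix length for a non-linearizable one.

step 1: #1 enqueue(37) — queue <37>
step 2: #2 enqueue(56) — queue <37,56>
step 3: #3 dequeue() → 37 — queue <56>
step 4: #5 dequeue() → 56 — queue <>
step 5: #6 enqueue(60) — queue <60>
step 6: #4 enqueue(98) — queue <60,98>
step 7: #7 dequeue() → 60 — queue <98>

linearizable — witness: #1; #2; #3; #5; #6; #4; #7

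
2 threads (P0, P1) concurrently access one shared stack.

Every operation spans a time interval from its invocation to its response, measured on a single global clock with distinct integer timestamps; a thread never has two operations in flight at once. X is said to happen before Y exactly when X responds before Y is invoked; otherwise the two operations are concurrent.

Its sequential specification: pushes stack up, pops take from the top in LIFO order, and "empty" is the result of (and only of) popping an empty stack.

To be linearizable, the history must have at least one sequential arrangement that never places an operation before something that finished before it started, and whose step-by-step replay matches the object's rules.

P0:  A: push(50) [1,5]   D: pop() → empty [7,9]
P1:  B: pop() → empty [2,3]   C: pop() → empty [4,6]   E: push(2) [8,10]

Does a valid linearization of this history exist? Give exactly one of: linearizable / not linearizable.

cut after 8 events: linearizable; cut after 9 events (D responds, time 9): not linearizable
every one of the 3 real-time-consistent orders over 4 completed stack ops fails the sequential spec
no completion choice of the 1 pending operation (E) rescues it — every subset was tried
e.g. A, B, C, D (pending dropped): illegal at step 2, since B pop() → empty cannot apply there
e.g. B, A, C, D (pending dropped): illegal at step 3, since C pop() → empty cannot apply there

not linearizable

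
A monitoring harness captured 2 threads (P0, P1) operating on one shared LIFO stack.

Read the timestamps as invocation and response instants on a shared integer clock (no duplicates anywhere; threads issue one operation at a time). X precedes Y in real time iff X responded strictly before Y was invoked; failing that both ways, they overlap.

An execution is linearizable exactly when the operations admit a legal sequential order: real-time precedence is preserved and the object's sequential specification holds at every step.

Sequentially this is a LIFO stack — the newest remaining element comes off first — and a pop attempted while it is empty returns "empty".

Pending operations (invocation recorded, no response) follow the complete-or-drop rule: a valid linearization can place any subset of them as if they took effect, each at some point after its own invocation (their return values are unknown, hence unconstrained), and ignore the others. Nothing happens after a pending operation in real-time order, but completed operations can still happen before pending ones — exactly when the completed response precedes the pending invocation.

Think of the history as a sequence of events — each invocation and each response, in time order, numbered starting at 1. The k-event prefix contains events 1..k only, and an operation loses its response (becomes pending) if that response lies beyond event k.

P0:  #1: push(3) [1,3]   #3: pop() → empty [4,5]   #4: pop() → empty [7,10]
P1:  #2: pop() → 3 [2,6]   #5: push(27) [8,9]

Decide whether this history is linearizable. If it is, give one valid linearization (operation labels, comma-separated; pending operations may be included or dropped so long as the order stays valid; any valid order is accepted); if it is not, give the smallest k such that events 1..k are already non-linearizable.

step 1: #1 push(3) — stack <3>
step 2: #2 pop() → 3 — stack <>
step 3: #3 pop() → empty — stack <>
step 4: #4 pop() → empty — stack <>
step 5: #5 push(27) — stack <27>

linearizable — witness: #1, #2, #3, #4, #5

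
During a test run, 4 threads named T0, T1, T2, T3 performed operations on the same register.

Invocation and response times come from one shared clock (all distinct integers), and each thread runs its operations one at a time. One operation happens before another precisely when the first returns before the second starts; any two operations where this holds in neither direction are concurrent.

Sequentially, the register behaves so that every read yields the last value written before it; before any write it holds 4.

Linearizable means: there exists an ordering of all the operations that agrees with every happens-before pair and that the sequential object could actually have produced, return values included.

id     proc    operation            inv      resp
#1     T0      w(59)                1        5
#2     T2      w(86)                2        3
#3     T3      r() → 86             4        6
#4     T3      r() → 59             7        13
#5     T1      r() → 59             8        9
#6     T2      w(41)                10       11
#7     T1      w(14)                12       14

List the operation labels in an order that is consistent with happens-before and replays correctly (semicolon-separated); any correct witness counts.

#2; #3; #1; #4; #5; #6; #7

after step 1 (#2 w(86)): value 86
after step 2 (#3 r() → 86): value 86
after step 3 (#1 w(59)): value 59
after step 4 (#4 r() → 59): value 59
after step 5 (#5 r() → 59): value 59
after step 6 (#6 w(41)): value 41
after step 7 (#7 w(14)): value 14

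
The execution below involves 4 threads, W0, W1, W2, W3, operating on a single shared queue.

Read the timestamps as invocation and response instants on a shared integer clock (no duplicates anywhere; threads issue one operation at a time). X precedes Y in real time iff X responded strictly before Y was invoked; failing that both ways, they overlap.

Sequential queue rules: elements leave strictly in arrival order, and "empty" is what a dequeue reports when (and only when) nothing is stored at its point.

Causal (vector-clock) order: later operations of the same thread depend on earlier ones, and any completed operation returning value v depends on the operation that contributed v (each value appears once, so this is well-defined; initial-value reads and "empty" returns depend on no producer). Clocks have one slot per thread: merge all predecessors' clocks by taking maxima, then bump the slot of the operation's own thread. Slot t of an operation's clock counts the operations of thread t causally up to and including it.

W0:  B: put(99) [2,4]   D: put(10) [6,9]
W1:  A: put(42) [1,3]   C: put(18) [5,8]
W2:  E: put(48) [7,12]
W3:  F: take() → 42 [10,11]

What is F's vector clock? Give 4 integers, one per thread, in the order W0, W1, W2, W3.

E, invoked 7, has no incoming edges; only W2's bump applies → (0, 0, 1, 0)
A, invoked 1, has no incoming edges; only W1's bump applies → (0, 1, 0, 0)
B, invoked 2, has no incoming edges; only W0's bump applies → (1, 0, 0, 0)
VC(F, invoked at 10): max of VC(A)=(0, 1, 0, 0), then +1 on thread W3 → (0, 1, 0, 1)
VC(C, invoked at 5): max of VC(A)=(0, 1, 0, 0), then +1 on thread W1 → (0, 2, 0, 0)
VC(D, invoked at 6): max of VC(B)=(1, 0, 0, 0), then +1 on thread W0 → (2, 0, 0, 0)
target: VC(F) = (0, 1, 0, 1)

(0, 1, 0, 1)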